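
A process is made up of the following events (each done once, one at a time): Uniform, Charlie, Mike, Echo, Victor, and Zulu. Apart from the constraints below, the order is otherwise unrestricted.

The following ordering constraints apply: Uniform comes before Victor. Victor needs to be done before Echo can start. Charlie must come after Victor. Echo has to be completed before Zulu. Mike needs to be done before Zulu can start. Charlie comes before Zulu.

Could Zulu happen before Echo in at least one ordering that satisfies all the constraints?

No

The constraints give a chain Echo → Zulu, which forces Echo before Zulu.
So no valid ordering can have Zulu before Echo.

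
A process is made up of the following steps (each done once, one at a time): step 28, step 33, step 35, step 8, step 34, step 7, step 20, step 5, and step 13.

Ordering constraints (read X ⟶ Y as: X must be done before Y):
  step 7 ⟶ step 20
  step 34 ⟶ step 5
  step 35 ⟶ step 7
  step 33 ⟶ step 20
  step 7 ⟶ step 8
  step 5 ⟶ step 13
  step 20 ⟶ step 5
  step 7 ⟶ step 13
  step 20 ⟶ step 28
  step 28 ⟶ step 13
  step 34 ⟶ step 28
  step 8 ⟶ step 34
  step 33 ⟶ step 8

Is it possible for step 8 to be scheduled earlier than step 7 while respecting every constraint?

The constraints give a chain step 7 → step 8, which forces step 7 before step 8.
So no valid ordering can have step 8 before step 7.

No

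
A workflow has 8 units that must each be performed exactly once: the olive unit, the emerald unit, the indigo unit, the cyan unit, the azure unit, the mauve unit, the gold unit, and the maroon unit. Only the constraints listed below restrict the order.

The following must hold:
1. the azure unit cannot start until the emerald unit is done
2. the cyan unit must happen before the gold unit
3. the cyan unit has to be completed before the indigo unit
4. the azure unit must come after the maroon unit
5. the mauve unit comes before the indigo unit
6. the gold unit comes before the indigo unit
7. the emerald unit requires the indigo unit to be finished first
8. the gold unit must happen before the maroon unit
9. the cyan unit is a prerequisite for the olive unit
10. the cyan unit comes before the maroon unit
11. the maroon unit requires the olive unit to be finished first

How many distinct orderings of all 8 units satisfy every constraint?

35

2 units have no prerequisites (the cyan unit, the mauve unit), so any of them could come first.
Counting all ways to extend the partial order to a total order gives 35.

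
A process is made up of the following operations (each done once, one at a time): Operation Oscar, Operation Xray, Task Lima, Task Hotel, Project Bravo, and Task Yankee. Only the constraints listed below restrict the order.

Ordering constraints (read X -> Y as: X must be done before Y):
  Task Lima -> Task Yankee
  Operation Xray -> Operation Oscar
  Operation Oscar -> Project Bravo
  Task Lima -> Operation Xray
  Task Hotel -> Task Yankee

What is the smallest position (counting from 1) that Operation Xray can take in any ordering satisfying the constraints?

2

The only operation forced before Operation Xray (directly or transitively) is Task Lima.
With 1 mandatory predecessor, the earliest Operation Xray can sit is position 1+1 = 2, and placing just that one first achieves it.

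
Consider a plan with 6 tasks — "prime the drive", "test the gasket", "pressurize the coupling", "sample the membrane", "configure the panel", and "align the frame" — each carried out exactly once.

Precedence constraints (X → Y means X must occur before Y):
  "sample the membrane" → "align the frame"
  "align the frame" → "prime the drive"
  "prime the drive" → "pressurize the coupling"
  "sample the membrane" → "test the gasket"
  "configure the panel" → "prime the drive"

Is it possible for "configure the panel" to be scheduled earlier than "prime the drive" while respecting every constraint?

Yes

The constraints force "configure the panel" before "prime the drive", so yes — every valid ordering has "configure the panel" earlier.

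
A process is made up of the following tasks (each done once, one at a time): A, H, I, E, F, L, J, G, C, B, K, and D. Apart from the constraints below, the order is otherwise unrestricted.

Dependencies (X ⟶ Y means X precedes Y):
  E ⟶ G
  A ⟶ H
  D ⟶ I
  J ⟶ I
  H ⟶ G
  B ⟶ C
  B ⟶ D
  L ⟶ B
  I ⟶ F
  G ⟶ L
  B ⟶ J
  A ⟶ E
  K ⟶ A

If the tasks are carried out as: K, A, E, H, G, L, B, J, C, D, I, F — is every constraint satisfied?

Checking each listed constraint against this order: for instance, J is in position 8 and I in position 11, so that constraint holds — and the remaining constraints check out the same way.

Yes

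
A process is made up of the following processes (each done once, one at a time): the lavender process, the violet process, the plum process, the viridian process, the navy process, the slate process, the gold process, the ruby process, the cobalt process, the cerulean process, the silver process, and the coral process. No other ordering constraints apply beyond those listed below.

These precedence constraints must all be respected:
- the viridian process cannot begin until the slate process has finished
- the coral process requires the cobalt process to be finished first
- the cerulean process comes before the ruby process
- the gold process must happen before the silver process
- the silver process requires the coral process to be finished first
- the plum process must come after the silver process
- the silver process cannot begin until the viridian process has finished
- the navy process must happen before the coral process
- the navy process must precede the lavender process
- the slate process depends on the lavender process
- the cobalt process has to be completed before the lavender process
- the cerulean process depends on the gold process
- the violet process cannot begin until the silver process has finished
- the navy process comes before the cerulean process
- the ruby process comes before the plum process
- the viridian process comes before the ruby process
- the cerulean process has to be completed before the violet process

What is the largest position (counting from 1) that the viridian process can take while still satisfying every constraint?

8

Every process that must follow the viridian process has to come after it. Tracing all chains starting from the viridian process, those processes are: the violet process, the plum process, the ruby process, the silver process — 4 in total.
So at least 4 processes follow the viridian process, putting the viridian process no later than position 8. That position is achievable by scheduling everything else first.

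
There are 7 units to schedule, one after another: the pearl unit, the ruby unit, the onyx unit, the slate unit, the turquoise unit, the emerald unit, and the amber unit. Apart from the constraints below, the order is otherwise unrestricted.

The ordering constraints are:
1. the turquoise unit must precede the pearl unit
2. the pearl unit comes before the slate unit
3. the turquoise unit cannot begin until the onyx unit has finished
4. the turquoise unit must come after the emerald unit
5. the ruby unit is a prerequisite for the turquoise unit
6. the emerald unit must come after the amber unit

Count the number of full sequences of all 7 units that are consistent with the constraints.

3 units have no prerequisites (the ruby unit, the onyx unit, the amber unit), so any of them could come first.
Counting all ways to extend the partial order to a total order gives 12.

12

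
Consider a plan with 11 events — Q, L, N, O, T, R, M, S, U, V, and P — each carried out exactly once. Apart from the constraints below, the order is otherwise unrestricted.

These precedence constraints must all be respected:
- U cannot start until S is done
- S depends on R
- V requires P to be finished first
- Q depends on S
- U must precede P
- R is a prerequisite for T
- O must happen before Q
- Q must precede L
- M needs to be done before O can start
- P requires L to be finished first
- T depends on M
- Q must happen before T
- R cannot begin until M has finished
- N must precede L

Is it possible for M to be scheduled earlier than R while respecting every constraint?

The constraints force M before R, so yes — every valid ordering has M earlier.

Yes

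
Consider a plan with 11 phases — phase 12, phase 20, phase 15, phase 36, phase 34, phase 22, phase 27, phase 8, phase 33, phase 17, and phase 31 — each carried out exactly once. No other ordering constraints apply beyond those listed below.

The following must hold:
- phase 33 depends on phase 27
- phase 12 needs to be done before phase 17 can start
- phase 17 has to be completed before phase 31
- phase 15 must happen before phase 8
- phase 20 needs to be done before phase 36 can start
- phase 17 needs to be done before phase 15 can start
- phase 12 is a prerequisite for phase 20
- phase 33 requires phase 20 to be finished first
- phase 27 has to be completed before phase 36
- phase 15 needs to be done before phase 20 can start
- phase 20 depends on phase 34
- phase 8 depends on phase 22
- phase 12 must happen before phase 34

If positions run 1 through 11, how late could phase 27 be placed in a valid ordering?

9

The phases that are forced after phase 27, directly or by a chain of constraints, are phase 36, phase 33. That's 2 phases.
With 2 mandatory successors out of 11 phases total, the latest slot for phase 27 is 11−2 = 9, and it's reachable by doing all non-successors before phase 27.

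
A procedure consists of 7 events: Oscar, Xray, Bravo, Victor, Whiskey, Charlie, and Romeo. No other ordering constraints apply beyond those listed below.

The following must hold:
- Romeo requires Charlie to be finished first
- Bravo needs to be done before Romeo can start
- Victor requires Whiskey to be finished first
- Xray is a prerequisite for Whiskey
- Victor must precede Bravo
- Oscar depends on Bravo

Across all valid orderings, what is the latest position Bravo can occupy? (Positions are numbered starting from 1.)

Following every chain forward from Bravo, the events that must come later are Oscar, Romeo — 2 of them.
So at least 2 events follow Bravo, putting Bravo no later than position 5. That position is achievable by scheduling everything else first.

5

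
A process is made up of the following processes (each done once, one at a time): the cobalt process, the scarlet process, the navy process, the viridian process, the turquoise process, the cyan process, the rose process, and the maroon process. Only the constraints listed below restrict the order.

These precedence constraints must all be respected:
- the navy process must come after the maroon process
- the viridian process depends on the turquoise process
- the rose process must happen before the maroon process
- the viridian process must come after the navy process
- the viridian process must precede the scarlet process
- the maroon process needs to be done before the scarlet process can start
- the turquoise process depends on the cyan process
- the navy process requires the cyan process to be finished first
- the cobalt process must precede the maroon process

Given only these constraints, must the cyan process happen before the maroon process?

Nothing in the constraints links the cyan process and the maroon process; they are unordered relative to each other.
So the cyan process can come before the maroon process or after — it is not forced.

No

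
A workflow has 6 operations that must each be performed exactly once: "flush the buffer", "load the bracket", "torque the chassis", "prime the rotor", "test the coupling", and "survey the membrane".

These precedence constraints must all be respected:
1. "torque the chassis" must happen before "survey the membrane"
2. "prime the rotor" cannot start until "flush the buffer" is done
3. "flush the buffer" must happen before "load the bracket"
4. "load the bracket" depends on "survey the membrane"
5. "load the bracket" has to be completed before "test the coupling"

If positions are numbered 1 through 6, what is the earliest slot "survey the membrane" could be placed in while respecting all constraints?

Working backwards through the constraints from "survey the membrane", its only required predecessor is "torque the chassis".
So at minimum 1 operation comes before "survey the membrane", putting "survey the membrane" no earlier than position 2. That position is achievable by scheduling exactly that predecessor first.

2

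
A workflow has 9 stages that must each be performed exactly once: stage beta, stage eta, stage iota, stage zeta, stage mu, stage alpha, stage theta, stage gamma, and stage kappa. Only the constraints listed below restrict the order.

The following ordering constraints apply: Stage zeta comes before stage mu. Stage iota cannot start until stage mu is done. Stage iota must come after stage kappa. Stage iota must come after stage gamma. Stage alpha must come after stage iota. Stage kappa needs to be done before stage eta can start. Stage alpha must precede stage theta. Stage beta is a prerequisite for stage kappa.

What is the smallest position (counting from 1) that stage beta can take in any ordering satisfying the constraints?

1

Stage beta has no prerequisites at all, so it can go in position 1.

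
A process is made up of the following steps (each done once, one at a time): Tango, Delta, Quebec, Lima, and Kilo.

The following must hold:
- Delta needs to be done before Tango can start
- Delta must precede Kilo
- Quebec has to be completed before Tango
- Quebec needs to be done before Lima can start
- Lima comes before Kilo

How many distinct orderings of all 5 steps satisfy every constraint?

8

The steps with no prerequisites are Delta, Quebec; any of them can be placed first.
Counting all ways to extend the partial order to a total order gives 8.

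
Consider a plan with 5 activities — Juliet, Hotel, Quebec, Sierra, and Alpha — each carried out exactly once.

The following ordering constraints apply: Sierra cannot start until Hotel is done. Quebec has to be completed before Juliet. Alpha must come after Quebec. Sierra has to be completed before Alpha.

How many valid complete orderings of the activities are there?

9

The activities with no prerequisites are Hotel, Quebec; any of them can be placed first.
Systematically extending each partial ordering one activity at a time and counting, there are 9 complete orderings.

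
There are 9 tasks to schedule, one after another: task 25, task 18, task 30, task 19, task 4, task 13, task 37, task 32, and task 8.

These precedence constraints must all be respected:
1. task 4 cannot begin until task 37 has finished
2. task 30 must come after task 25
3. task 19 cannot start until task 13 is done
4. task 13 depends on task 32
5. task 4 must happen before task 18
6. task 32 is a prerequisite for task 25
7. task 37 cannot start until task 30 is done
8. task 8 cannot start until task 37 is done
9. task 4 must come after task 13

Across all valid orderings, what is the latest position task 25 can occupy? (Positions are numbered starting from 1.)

4

The tasks that are forced after task 25, directly or by a chain of constraints, are task 18, task 30, task 4, task 37, task 8. That's 5 tasks.
With 5 mandatory successors out of 9 tasks total, the latest slot for task 25 is 9−5 = 4, and it's reachable by doing all non-successors before task 25.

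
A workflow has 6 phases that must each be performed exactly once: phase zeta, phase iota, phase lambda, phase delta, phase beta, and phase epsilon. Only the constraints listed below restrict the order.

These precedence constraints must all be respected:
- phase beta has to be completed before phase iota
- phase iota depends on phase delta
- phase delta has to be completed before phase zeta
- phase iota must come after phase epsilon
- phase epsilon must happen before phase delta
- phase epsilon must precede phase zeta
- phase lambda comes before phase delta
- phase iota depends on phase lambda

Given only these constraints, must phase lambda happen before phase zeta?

Following the dependencies: phase lambda → phase delta → phase zeta.
Hence phase lambda necessarily comes before phase zeta.

Yes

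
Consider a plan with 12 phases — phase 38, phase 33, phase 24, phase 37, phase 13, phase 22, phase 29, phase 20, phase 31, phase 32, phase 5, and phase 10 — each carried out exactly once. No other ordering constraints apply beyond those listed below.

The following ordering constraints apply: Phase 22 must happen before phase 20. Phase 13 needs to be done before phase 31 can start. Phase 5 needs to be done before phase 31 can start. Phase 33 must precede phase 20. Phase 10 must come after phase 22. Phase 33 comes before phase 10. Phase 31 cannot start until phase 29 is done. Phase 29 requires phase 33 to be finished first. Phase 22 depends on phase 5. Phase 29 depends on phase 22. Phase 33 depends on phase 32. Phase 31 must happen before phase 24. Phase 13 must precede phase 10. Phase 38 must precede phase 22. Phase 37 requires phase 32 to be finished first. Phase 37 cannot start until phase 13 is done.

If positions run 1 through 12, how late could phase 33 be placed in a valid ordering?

7

The phases that are forced after phase 33, directly or by a chain of constraints, are phase 24, phase 29, phase 20, phase 31, phase 10. That's 5 phases.
With 5 mandatory successors out of 12 phases total, the latest slot for phase 33 is 12−5 = 7, and it's reachable by doing all non-successors before phase 33.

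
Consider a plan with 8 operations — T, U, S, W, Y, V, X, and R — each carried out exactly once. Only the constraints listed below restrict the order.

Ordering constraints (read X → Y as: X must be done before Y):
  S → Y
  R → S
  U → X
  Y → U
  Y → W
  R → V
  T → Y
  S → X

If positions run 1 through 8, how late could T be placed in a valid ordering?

Following every chain forward from T, the operations that must come later are U, W, Y, X — 4 of them.
So at least 4 operations follow T, putting T no later than position 4. That position is achievable by scheduling everything else first.

4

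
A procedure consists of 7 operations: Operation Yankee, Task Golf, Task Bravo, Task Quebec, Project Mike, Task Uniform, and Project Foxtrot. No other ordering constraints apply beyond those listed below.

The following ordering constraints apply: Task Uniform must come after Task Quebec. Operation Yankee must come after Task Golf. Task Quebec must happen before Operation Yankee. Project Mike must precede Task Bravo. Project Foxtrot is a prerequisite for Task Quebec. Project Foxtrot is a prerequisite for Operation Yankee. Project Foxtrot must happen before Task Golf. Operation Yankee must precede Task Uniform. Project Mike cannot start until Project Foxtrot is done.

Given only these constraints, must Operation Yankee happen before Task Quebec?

The constraints actually force Task Quebec before Operation Yankee (via Task Quebec → Operation Yankee), not the other way around.
So Operation Yankee does not have to come before Task Quebec — it cannot.

No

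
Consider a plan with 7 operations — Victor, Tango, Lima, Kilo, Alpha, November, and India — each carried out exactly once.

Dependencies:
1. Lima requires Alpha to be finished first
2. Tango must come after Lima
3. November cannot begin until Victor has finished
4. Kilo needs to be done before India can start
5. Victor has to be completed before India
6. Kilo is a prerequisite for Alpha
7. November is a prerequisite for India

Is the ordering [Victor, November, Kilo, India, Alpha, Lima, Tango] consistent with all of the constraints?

Going through the constraints one by one, each required predecessor appears earlier in the sequence than its dependent — e.g. Victor (position 1) is before India (position 4), as required.

Yes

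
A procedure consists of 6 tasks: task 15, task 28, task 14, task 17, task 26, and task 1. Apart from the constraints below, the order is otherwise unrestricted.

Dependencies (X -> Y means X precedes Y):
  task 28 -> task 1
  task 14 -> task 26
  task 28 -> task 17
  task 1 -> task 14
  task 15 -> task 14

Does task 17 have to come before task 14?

Nothing in the constraints links task 17 and task 14; they are unordered relative to each other.
There exist valid orderings with task 14 before task 17, so task 17 is not required to come first.

No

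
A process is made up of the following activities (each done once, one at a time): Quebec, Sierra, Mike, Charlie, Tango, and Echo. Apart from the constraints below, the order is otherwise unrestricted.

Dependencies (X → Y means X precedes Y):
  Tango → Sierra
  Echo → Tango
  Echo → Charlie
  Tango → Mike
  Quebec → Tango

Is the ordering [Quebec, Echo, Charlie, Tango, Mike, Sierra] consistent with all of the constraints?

Yes

Going through the constraints one by one, each required predecessor appears earlier in the sequence than its dependent — e.g. Quebec (position 1) is before Tango (position 4), as required.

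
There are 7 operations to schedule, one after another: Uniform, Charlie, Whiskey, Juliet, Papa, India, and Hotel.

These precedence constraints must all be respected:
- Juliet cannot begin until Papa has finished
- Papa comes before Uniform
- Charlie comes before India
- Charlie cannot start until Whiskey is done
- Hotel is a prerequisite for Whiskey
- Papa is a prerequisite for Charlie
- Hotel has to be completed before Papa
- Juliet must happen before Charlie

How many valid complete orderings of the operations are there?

14

Hotel is the only operation with nothing required before it, so every ordering starts there.
Systematically extending each partial ordering one operation at a time and counting, there are 14 complete orderings.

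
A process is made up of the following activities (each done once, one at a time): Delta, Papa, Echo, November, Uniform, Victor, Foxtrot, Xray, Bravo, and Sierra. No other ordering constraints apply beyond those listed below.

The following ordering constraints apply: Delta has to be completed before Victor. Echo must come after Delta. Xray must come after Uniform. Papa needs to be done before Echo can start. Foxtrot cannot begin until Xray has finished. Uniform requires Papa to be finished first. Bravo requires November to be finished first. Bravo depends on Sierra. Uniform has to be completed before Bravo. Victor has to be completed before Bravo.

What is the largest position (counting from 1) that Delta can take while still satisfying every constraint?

The activities that are forced after Delta, directly or by a chain of constraints, are Echo, Victor, Bravo. That's 3 activities.
So at least 3 activities follow Delta, putting Delta no later than position 7. That position is achievable by scheduling everything else first.

7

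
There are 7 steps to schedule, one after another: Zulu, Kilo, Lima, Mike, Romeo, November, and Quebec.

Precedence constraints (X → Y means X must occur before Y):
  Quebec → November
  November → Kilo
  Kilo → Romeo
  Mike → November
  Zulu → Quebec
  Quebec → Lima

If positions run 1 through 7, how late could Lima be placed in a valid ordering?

7

Nothing depends on Lima, so it can be the final step, position 7.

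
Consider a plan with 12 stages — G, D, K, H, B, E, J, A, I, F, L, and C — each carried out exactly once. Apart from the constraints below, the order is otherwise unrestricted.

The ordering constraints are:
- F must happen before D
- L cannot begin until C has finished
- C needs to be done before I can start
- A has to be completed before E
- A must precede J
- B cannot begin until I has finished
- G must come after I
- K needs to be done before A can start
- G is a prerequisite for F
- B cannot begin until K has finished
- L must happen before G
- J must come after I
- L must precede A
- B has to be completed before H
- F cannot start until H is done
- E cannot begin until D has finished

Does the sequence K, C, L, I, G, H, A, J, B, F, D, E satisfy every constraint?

In the proposed order, H appears before B.
But one of the constraints requires B before H, so this ordering violates it.

No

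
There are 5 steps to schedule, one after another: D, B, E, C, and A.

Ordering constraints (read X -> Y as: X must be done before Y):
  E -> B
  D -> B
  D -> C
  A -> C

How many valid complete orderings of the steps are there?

The steps with no prerequisites are D, E, A; any of them can be placed first.
Enumerating by repeatedly choosing an available step (one whose prerequisites are all placed) gives 16 distinct complete orderings.

16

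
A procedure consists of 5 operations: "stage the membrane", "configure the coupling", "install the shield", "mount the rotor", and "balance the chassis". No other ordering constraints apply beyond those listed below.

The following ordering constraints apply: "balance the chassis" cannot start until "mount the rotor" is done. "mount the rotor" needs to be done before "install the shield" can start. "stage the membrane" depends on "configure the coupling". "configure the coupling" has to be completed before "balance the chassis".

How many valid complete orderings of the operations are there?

16

2 operations have no prerequisites ("configure the coupling", "mount the rotor"), so any of them could come first.
Counting all ways to extend the partial order to a total order gives 16.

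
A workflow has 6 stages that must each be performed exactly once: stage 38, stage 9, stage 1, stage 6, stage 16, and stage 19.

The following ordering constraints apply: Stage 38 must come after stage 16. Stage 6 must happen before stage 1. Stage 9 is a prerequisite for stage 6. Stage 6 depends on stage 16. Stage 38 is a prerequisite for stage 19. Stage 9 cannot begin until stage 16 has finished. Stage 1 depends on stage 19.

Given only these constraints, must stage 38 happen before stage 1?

Tracing the constraints gives a chain: stage 38 → stage 19 → stage 1.
That forces stage 38 before stage 1 in every valid schedule.

Yes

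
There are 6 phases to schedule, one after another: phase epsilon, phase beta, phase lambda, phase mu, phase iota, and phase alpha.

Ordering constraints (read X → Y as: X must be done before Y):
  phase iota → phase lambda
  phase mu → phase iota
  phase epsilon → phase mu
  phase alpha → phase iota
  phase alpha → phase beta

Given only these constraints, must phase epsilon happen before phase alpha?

Nothing in the constraints links phase epsilon and phase alpha; they are unordered relative to each other.
So phase epsilon can come before phase alpha or after — it is not forced.

No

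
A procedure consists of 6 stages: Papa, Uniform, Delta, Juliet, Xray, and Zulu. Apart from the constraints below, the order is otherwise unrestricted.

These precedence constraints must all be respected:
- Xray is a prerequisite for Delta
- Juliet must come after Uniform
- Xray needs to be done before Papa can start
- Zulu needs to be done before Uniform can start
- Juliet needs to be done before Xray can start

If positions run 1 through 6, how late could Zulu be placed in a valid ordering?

Every stage that must follow Zulu has to come after it. Tracing all chains starting from Zulu, those stages are: Papa, Uniform, Delta, Juliet, Xray — 5 in total.
With 5 mandatory successors out of 6 stages total, the latest slot for Zulu is 6−5 = 1, and it's reachable by doing all non-successors before Zulu.

1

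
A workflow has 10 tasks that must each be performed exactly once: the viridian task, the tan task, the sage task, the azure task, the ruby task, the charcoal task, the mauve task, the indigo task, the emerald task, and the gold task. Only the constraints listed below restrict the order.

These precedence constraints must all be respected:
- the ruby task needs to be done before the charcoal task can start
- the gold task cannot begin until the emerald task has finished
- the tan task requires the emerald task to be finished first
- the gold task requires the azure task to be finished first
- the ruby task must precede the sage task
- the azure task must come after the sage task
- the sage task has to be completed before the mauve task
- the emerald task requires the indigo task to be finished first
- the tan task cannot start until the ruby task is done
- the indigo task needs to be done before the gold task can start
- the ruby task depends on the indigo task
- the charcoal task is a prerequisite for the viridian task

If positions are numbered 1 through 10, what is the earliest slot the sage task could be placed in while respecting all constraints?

Working backwards through the constraints from the sage task, its full set of required predecessors is the ruby task, the indigo task — 2 of them.
With 2 mandatory predecessors, the earliest the sage task can sit is position 2+1 = 3, and placing just those 2 first achieves it.

3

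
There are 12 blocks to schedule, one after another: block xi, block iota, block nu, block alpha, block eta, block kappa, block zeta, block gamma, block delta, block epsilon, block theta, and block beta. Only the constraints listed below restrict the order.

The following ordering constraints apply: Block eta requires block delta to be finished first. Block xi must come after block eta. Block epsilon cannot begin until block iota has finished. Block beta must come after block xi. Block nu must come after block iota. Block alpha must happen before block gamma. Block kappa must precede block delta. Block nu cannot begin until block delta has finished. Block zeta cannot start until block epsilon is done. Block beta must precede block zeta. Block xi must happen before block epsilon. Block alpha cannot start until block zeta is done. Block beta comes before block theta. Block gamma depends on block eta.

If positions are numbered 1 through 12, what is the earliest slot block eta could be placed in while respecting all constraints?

3

The blocks that are forced before block eta, directly or transitively, are block kappa, block delta. That's 2 blocks.
So at minimum 2 blocks come before block eta, putting block eta no earlier than position 3. That position is achievable by scheduling exactly those predecessors first.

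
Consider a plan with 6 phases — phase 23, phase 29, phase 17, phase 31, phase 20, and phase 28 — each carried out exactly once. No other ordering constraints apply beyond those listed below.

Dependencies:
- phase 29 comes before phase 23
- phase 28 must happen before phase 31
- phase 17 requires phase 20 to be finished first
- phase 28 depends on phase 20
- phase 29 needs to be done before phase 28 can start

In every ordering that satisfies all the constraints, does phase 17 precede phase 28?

No

Nothing in the constraints links phase 17 and phase 28; they are unordered relative to each other.
So phase 17 can come before phase 28 or after — it is not forced.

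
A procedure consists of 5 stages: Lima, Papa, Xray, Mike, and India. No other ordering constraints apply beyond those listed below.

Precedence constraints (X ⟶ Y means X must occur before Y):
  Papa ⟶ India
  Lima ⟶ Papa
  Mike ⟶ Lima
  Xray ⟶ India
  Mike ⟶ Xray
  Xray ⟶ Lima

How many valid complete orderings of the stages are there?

Mike is the only stage with nothing required before it, so every ordering starts there.
Every stage is then forced in turn, so only 1 complete ordering is consistent with the constraints.

1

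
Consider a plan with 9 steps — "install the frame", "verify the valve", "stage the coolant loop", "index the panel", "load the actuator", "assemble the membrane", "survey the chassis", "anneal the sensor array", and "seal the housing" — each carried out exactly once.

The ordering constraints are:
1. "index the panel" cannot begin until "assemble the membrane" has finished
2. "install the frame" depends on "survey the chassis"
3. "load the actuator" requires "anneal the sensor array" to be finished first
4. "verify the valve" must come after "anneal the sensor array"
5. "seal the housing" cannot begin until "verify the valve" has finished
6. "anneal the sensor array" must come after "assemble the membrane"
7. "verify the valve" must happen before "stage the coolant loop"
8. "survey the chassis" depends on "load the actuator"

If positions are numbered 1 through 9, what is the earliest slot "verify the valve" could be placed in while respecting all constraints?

3

The steps that are forced before "verify the valve", directly or transitively, are "assemble the membrane", "anneal the sensor array". That's 2 steps.
So at minimum 2 steps come before "verify the valve", putting "verify the valve" no earlier than position 3. That position is achievable by scheduling exactly those predecessors first.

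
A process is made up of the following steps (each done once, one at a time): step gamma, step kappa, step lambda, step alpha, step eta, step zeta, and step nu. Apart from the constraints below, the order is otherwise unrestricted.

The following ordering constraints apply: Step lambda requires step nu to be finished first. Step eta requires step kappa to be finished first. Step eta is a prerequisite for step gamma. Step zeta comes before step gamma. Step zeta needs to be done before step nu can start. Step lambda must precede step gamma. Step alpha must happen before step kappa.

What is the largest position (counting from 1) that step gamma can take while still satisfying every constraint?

Nothing depends on step gamma, so it can be the final step, position 7.

7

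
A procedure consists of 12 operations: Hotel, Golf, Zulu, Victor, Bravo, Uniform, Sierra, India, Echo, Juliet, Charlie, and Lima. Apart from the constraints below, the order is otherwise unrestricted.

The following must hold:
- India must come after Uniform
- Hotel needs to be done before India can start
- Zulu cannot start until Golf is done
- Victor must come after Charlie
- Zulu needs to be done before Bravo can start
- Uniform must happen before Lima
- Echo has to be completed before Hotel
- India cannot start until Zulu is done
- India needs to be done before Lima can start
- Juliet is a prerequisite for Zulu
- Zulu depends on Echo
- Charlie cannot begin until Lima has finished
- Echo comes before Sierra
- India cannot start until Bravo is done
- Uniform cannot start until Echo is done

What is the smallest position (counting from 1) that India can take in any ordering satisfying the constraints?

Every operation that must precede India has to come before it. Tracing all chains that end at India, those operations are: Hotel, Golf, Zulu, Bravo, Uniform, Echo, Juliet — 7 in total.
With 7 mandatory predecessors, the earliest India can sit is position 7+1 = 8, and placing just those 7 first achieves it.

8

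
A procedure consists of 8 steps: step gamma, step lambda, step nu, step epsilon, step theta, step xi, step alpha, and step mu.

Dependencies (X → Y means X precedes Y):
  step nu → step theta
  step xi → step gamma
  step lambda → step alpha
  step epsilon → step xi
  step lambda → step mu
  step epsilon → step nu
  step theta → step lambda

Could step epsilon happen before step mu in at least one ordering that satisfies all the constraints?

Yes

Step epsilon is actually forced before step mu by the constraints, so certainly some valid ordering has step epsilon first.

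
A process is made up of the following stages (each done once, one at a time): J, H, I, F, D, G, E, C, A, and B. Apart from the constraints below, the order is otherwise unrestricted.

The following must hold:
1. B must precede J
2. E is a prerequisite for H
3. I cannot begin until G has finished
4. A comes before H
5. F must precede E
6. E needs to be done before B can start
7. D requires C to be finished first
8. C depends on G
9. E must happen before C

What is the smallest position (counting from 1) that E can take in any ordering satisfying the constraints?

2

The only stage forced before E (directly or transitively) is F.
With 1 mandatory predecessor, the earliest E can sit is position 1+1 = 2, and placing just that one first achieves it.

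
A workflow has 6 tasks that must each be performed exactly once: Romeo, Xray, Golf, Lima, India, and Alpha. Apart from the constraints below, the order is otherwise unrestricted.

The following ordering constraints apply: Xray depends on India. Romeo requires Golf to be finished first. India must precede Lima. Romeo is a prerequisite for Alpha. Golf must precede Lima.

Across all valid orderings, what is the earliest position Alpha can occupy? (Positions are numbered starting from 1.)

The tasks that are forced before Alpha, directly or transitively, are Romeo, Golf. That's 2 tasks.
With 2 mandatory predecessors, the earliest Alpha can sit is position 2+1 = 3, and placing just those 2 first achieves it.

3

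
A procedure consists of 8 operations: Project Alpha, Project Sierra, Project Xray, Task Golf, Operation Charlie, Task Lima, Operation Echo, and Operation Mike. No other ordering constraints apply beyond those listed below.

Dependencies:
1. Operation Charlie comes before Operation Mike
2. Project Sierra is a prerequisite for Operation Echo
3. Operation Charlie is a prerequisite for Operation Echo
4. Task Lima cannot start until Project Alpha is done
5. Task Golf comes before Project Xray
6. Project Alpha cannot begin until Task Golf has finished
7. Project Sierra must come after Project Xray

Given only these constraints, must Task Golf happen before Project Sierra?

Chaining the stated constraints: Task Golf → Project Xray → Project Sierra.
Hence Task Golf necessarily comes before Project Sierra.

Yes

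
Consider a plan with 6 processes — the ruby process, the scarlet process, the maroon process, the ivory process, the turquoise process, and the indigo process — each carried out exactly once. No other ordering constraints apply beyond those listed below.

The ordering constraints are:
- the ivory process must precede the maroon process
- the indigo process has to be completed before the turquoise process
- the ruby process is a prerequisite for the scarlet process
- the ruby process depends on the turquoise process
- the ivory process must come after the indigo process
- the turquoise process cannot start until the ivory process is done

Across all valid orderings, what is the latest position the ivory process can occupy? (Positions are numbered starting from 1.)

2

Following every chain forward from the ivory process, the processes that must come later are the ruby process, the scarlet process, the maroon process, the turquoise process — 4 of them.
So at least 4 processes follow the ivory process, putting the ivory process no later than position 2. That position is achievable by scheduling everything else first.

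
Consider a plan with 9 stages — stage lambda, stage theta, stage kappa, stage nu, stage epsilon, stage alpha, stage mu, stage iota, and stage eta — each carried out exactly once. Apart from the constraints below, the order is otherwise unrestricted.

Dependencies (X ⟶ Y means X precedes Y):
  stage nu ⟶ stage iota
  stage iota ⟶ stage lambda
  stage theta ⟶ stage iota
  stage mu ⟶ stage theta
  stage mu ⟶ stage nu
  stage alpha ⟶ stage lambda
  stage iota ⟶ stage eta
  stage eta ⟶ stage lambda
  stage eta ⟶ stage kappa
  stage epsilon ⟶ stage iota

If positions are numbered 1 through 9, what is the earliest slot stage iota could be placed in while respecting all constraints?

The stages that are forced before stage iota, directly or transitively, are stage theta, stage nu, stage epsilon, stage mu. That's 4 stages.
With 4 mandatory predecessors, the earliest stage iota can sit is position 4+1 = 5, and placing just those 4 first achieves it.

5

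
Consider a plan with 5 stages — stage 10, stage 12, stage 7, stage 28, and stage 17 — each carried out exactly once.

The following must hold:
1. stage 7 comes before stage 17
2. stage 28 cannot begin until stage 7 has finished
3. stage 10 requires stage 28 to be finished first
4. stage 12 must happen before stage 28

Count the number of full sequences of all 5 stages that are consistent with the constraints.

7

The stages with no prerequisites are stage 12, stage 7; any of them can be placed first.
Counting all ways to extend the partial order to a total order gives 7.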